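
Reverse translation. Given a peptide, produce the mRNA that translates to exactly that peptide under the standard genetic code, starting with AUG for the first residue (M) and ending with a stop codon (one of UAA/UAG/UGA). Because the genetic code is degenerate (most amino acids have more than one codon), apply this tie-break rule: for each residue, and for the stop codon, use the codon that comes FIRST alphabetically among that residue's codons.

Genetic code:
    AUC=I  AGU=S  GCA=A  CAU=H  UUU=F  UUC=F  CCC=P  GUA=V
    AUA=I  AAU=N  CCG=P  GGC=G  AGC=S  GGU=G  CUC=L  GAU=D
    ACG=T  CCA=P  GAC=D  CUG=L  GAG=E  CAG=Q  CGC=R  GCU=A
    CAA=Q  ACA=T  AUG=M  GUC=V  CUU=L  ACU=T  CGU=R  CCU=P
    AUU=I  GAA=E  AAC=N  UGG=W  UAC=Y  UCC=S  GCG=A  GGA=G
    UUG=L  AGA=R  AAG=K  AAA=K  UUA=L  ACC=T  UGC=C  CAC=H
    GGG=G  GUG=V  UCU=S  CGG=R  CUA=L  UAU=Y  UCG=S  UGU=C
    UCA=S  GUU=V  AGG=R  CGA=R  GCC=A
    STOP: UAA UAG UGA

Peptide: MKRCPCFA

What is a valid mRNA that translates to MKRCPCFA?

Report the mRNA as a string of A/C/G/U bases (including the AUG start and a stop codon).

Answer: mRNA: AUGAAAAGAUGCCCAUGCUUCGCAUAA

Derivation:
residue 1: M -> AUG (start codon)
residue 2: K codons sorted = AAA,AAG -> pick first = AAA
residue 3: R codons sorted = AGA,AGG,CGA,CGC,CGG,CGU -> pick first = AGA
residue 4: C codons sorted = UGC,UGU -> pick first = UGC
residue 5: P codons sorted = CCA,CCC,CCG,CCU -> pick first = CCA
residue 6: C codons sorted = UGC,UGU -> pick first = UGC
residue 7: F codons sorted = UUC,UUU -> pick first = UUC
residue 8: A codons sorted = GCA,GCC,GCG,GCU -> pick first = GCA
terminator: stop codons sorted = UAA,UAG,UGA -> pick first = UAA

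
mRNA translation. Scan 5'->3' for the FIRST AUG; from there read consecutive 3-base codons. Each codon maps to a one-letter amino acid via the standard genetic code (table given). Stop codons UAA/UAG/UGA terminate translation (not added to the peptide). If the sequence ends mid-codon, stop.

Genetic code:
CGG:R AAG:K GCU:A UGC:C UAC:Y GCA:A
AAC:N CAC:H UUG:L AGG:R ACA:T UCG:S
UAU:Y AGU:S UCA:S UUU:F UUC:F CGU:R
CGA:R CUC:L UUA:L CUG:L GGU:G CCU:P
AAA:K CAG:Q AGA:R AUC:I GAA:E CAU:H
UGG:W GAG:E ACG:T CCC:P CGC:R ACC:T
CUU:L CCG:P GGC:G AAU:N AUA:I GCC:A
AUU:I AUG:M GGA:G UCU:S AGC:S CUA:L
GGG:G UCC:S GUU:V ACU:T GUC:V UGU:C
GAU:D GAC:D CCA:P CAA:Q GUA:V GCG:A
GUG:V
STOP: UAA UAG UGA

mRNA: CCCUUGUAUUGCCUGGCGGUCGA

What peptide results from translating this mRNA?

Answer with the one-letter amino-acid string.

Answer: (empty: no AUG start codon)

Derivation:
no AUG start codon found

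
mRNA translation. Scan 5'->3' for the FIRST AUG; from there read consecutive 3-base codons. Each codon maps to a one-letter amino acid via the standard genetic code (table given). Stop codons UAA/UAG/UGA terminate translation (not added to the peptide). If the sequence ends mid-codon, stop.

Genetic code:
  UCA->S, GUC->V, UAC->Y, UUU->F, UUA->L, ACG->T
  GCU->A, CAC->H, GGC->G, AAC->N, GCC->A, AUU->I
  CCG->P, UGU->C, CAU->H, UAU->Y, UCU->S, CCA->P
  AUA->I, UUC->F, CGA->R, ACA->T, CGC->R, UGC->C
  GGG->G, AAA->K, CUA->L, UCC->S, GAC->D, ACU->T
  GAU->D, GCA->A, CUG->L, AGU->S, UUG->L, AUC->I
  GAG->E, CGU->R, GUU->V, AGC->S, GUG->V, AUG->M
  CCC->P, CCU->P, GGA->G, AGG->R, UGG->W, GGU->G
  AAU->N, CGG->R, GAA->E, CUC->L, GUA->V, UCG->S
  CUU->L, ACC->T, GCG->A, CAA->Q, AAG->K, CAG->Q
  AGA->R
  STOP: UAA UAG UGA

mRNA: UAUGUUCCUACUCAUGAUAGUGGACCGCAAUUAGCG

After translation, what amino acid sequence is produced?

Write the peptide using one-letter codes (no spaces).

start AUG at pos 1
pos 1: AUG -> M; peptide=M
pos 4: UUC -> F; peptide=MF
pos 7: CUA -> L; peptide=MFL
pos 10: CUC -> L; peptide=MFLL
pos 13: AUG -> M; peptide=MFLLM
pos 16: AUA -> I; peptide=MFLLMI
pos 19: GUG -> V; peptide=MFLLMIV
pos 22: GAC -> D; peptide=MFLLMIVD
pos 25: CGC -> R; peptide=MFLLMIVDR
pos 28: AAU -> N; peptide=MFLLMIVDRN
pos 31: UAG -> STOP

Answer: MFLLMIVDRN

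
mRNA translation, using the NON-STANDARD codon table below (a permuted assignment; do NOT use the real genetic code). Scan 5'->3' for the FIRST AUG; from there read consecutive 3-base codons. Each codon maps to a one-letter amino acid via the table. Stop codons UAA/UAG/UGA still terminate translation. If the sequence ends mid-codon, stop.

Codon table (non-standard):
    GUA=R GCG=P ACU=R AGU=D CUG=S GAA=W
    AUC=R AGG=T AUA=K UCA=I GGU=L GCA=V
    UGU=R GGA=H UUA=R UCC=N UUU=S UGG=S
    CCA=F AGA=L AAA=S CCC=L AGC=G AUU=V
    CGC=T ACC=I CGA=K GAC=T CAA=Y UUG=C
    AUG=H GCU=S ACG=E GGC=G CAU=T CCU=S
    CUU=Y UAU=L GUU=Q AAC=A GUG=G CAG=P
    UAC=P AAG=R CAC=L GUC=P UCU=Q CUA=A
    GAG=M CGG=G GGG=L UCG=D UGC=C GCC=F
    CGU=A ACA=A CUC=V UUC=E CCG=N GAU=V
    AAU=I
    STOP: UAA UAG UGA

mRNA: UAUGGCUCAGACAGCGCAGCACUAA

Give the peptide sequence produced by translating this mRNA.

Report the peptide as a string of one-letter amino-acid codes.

start AUG at pos 1
pos 1: AUG -> H; peptide=H
pos 4: GCU -> S; peptide=HS
pos 7: CAG -> P; peptide=HSP
pos 10: ACA -> A; peptide=HSPA
pos 13: GCG -> P; peptide=HSPAP
pos 16: CAG -> P; peptide=HSPAPP
pos 19: CAC -> L; peptide=HSPAPPL
pos 22: UAA -> STOP

Answer: HSPAPPL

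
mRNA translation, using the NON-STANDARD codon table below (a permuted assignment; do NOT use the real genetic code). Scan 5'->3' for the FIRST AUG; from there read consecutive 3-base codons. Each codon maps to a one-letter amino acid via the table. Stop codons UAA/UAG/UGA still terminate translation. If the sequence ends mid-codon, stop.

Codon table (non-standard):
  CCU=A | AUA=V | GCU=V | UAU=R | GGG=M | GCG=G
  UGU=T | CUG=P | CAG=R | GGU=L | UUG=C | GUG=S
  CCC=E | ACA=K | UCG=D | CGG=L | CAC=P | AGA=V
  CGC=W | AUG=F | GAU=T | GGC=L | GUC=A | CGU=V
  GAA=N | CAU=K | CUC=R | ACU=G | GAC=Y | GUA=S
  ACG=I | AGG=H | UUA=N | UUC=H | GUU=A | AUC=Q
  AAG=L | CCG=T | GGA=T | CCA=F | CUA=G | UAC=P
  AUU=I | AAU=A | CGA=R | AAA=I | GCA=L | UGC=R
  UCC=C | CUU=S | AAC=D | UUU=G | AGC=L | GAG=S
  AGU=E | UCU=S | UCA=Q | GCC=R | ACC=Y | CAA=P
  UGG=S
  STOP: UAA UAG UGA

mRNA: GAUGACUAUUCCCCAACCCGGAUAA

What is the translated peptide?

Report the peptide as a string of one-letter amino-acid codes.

start AUG at pos 1
pos 1: AUG -> F; peptide=F
pos 4: ACU -> G; peptide=FG
pos 7: AUU -> I; peptide=FGI
pos 10: CCC -> E; peptide=FGIE
pos 13: CAA -> P; peptide=FGIEP
pos 16: CCC -> E; peptide=FGIEPE
pos 19: GGA -> T; peptide=FGIEPET
pos 22: UAA -> STOP

Answer: FGIEPET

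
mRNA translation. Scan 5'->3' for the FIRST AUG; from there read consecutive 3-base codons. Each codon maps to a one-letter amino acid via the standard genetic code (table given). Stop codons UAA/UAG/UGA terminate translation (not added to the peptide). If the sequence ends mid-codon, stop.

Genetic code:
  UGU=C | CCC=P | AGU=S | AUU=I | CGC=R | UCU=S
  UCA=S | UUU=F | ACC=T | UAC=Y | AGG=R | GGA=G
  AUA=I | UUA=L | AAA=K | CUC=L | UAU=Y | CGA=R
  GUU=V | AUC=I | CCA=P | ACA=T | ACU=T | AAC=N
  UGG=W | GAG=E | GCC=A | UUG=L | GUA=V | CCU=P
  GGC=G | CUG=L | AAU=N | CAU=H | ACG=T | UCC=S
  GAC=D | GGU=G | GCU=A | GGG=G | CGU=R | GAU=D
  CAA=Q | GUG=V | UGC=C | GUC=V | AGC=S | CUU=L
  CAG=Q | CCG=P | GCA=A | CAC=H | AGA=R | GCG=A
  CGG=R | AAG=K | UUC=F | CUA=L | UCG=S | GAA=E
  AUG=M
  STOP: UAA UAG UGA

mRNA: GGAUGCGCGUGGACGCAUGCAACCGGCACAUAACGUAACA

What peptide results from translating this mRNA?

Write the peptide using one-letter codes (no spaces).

start AUG at pos 2
pos 2: AUG -> M; peptide=M
pos 5: CGC -> R; peptide=MR
pos 8: GUG -> V; peptide=MRV
pos 11: GAC -> D; peptide=MRVD
pos 14: GCA -> A; peptide=MRVDA
pos 17: UGC -> C; peptide=MRVDAC
pos 20: AAC -> N; peptide=MRVDACN
pos 23: CGG -> R; peptide=MRVDACNR
pos 26: CAC -> H; peptide=MRVDACNRH
pos 29: AUA -> I; peptide=MRVDACNRHI
pos 32: ACG -> T; peptide=MRVDACNRHIT
pos 35: UAA -> STOP

Answer: MRVDACNRHIT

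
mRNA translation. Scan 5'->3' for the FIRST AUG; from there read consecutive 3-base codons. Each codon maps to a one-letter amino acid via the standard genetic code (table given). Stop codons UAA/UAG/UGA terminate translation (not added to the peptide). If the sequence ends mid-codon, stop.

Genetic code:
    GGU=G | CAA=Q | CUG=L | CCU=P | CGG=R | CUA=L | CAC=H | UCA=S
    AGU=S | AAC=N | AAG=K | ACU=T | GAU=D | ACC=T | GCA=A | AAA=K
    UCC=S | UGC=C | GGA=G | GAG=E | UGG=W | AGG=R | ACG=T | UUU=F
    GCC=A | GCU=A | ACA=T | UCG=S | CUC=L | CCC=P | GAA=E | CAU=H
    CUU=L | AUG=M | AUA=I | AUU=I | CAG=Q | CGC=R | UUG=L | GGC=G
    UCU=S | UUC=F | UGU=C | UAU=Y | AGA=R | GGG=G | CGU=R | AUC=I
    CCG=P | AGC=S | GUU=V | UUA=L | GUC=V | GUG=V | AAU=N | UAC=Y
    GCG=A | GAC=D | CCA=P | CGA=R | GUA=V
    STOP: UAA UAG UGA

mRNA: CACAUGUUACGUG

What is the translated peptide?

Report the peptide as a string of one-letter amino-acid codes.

start AUG at pos 3
pos 3: AUG -> M; peptide=M
pos 6: UUA -> L; peptide=ML
pos 9: CGU -> R; peptide=MLR
pos 12: only 1 nt remain (<3), stop (end of mRNA)

Answer: MLR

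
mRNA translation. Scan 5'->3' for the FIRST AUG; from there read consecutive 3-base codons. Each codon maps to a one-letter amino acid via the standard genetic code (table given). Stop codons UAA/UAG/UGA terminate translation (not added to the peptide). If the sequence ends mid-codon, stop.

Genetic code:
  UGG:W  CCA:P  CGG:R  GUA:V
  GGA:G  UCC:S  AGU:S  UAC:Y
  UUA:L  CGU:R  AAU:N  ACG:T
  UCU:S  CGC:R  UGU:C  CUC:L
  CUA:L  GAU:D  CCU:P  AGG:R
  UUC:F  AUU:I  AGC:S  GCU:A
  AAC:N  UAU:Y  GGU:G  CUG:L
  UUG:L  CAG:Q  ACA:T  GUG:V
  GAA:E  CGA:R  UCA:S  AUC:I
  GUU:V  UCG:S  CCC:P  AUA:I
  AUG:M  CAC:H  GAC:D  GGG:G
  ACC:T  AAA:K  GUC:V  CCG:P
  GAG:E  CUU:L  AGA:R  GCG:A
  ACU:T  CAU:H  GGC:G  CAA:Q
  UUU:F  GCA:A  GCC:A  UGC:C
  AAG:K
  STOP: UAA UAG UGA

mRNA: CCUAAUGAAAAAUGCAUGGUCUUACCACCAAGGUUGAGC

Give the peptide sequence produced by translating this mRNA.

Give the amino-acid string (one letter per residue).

start AUG at pos 4
pos 4: AUG -> M; peptide=M
pos 7: AAA -> K; peptide=MK
pos 10: AAU -> N; peptide=MKN
pos 13: GCA -> A; peptide=MKNA
pos 16: UGG -> W; peptide=MKNAW
pos 19: UCU -> S; peptide=MKNAWS
pos 22: UAC -> Y; peptide=MKNAWSY
pos 25: CAC -> H; peptide=MKNAWSYH
pos 28: CAA -> Q; peptide=MKNAWSYHQ
pos 31: GGU -> G; peptide=MKNAWSYHQG
pos 34: UGA -> STOP

Answer: MKNAWSYHQG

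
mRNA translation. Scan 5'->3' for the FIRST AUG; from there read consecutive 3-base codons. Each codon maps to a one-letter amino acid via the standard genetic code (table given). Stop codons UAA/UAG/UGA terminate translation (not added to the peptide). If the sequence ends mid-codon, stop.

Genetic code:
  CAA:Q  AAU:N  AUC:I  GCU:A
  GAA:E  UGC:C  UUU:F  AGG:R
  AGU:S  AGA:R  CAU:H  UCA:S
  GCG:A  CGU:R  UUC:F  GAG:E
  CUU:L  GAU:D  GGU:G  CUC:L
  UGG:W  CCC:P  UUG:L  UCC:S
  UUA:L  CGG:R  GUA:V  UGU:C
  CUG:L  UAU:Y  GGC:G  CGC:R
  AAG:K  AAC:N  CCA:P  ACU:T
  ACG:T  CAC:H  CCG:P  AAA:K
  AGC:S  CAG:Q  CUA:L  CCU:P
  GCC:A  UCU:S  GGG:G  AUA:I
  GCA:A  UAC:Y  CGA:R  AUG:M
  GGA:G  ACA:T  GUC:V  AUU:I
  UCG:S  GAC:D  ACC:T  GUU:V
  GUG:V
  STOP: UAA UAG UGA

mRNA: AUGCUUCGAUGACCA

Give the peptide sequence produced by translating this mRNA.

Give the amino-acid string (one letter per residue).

start AUG at pos 0
pos 0: AUG -> M; peptide=M
pos 3: CUU -> L; peptide=ML
pos 6: CGA -> R; peptide=MLR
pos 9: UGA -> STOP

Answer: MLR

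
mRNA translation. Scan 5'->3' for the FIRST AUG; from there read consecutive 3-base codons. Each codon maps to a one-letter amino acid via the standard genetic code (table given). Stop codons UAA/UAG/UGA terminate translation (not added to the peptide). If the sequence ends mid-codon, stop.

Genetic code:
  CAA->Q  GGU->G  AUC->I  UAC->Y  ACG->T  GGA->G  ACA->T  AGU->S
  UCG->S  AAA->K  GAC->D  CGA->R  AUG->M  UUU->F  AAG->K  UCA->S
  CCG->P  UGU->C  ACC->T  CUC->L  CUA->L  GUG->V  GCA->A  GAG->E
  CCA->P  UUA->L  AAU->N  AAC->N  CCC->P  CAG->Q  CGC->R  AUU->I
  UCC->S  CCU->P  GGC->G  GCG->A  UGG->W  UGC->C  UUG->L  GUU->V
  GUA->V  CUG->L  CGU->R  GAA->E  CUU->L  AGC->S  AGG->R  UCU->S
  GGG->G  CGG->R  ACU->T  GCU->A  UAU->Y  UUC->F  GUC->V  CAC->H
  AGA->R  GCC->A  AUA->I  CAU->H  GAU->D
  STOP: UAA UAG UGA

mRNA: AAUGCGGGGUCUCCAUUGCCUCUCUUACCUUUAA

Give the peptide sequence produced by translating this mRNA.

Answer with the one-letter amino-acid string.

start AUG at pos 1
pos 1: AUG -> M; peptide=M
pos 4: CGG -> R; peptide=MR
pos 7: GGU -> G; peptide=MRG
pos 10: CUC -> L; peptide=MRGL
pos 13: CAU -> H; peptide=MRGLH
pos 16: UGC -> C; peptide=MRGLHC
pos 19: CUC -> L; peptide=MRGLHCL
pos 22: UCU -> S; peptide=MRGLHCLS
pos 25: UAC -> Y; peptide=MRGLHCLSY
pos 28: CUU -> L; peptide=MRGLHCLSYL
pos 31: UAA -> STOP

Answer: MRGLHCLSYL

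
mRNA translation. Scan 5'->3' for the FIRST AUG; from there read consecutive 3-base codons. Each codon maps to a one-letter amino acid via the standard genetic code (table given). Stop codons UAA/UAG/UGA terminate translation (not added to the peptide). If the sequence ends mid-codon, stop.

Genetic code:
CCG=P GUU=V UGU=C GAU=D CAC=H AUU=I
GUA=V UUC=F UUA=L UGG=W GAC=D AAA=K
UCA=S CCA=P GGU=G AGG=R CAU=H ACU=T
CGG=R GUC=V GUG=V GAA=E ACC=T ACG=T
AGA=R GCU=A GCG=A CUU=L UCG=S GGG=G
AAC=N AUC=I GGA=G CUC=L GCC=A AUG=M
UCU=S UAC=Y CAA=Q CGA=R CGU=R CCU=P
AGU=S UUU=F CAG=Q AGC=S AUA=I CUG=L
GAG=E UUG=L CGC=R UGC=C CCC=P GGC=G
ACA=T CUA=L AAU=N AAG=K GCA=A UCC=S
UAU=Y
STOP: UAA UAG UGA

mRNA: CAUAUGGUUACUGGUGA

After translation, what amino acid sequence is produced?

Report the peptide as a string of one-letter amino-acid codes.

start AUG at pos 3
pos 3: AUG -> M; peptide=M
pos 6: GUU -> V; peptide=MV
pos 9: ACU -> T; peptide=MVT
pos 12: GGU -> G; peptide=MVTG
pos 15: only 2 nt remain (<3), stop (end of mRNA)

Answer: MVTG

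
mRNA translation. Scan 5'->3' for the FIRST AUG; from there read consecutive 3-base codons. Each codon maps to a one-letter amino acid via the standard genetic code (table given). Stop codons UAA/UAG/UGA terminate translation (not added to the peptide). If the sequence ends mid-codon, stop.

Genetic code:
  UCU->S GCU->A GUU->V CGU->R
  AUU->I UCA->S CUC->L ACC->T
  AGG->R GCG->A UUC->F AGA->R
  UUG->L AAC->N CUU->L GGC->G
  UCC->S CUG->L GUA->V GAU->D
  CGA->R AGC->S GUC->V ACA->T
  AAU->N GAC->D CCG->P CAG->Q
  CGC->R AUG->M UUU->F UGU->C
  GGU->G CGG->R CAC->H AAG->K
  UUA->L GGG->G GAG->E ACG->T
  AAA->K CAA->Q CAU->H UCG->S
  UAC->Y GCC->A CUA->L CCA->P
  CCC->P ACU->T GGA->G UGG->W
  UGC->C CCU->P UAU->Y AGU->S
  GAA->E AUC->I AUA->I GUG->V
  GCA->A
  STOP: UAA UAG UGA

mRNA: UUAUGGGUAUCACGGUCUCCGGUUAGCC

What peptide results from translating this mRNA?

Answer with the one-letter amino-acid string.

Answer: MGITVSG

Derivation:
start AUG at pos 2
pos 2: AUG -> M; peptide=M
pos 5: GGU -> G; peptide=MG
pos 8: AUC -> I; peptide=MGI
pos 11: ACG -> T; peptide=MGIT
pos 14: GUC -> V; peptide=MGITV
pos 17: UCC -> S; peptide=MGITVS
pos 20: GGU -> G; peptide=MGITVSG
pos 23: UAG -> STOP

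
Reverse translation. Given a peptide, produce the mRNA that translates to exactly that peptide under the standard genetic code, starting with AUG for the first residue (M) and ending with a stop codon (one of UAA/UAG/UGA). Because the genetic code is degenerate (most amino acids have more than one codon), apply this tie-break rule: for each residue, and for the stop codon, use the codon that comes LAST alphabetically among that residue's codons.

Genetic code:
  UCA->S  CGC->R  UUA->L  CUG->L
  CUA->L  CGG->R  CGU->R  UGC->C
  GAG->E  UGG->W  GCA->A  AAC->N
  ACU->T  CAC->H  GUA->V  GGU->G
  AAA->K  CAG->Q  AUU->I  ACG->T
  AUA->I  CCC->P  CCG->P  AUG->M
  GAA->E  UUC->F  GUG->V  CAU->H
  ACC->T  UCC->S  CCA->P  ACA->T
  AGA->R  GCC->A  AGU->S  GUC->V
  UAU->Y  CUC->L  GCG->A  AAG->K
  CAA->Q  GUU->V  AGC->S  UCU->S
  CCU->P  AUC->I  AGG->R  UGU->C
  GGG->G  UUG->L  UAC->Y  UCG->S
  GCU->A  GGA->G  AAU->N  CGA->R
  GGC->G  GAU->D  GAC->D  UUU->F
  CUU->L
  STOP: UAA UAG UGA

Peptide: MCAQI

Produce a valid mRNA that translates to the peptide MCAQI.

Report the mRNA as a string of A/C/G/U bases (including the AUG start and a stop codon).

residue 1: M -> AUG (start codon)
residue 2: C codons sorted = UGC,UGU -> pick last = UGU
residue 3: A codons sorted = GCA,GCC,GCG,GCU -> pick last = GCU
residue 4: Q codons sorted = CAA,CAG -> pick last = CAG
residue 5: I codons sorted = AUA,AUC,AUU -> pick last = AUU
terminator: stop codons sorted = UAA,UAG,UGA -> pick last = UGA

Answer: mRNA: AUGUGUGCUCAGAUUUGA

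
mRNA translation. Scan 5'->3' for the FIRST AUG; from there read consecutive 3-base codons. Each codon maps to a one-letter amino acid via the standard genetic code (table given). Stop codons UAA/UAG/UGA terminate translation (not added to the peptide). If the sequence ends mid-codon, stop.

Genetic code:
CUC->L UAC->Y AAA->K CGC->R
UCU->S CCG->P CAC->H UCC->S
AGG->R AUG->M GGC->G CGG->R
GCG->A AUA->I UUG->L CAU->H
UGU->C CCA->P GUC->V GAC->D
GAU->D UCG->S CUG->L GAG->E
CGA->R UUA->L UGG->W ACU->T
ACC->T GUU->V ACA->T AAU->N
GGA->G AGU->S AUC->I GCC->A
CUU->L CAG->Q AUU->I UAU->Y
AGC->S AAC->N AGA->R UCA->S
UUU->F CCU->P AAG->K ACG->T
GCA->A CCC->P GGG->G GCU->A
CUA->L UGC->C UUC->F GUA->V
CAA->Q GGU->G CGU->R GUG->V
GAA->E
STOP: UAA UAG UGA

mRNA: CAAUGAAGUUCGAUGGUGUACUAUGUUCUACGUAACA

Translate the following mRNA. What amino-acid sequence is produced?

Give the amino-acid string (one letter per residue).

Answer: MKFDGVLCST

Derivation:
start AUG at pos 2
pos 2: AUG -> M; peptide=M
pos 5: AAG -> K; peptide=MK
pos 8: UUC -> F; peptide=MKF
pos 11: GAU -> D; peptide=MKFD
pos 14: GGU -> G; peptide=MKFDG
pos 17: GUA -> V; peptide=MKFDGV
pos 20: CUA -> L; peptide=MKFDGVL
pos 23: UGU -> C; peptide=MKFDGVLC
pos 26: UCU -> S; peptide=MKFDGVLCS
pos 29: ACG -> T; peptide=MKFDGVLCST
pos 32: UAA -> STOP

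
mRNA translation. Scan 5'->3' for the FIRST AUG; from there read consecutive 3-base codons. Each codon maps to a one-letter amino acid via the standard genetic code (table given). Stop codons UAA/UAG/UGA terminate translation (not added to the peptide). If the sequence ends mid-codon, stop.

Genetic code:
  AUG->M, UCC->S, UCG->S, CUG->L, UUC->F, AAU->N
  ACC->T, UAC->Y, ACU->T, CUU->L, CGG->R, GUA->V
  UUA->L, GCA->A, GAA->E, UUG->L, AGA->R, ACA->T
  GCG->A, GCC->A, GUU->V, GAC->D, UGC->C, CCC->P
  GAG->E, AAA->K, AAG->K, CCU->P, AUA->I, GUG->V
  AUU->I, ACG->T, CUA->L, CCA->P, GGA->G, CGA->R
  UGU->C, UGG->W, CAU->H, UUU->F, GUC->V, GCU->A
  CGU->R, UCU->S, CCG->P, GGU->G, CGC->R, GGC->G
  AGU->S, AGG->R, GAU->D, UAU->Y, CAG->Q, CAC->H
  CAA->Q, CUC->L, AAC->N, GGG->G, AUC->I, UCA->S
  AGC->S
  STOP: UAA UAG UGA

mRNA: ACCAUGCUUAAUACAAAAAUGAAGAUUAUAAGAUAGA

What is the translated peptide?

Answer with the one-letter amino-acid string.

start AUG at pos 3
pos 3: AUG -> M; peptide=M
pos 6: CUU -> L; peptide=ML
pos 9: AAU -> N; peptide=MLN
pos 12: ACA -> T; peptide=MLNT
pos 15: AAA -> K; peptide=MLNTK
pos 18: AUG -> M; peptide=MLNTKM
pos 21: AAG -> K; peptide=MLNTKMK
pos 24: AUU -> I; peptide=MLNTKMKI
pos 27: AUA -> I; peptide=MLNTKMKII
pos 30: AGA -> R; peptide=MLNTKMKIIR
pos 33: UAG -> STOP

Answer: MLNTKMKIIR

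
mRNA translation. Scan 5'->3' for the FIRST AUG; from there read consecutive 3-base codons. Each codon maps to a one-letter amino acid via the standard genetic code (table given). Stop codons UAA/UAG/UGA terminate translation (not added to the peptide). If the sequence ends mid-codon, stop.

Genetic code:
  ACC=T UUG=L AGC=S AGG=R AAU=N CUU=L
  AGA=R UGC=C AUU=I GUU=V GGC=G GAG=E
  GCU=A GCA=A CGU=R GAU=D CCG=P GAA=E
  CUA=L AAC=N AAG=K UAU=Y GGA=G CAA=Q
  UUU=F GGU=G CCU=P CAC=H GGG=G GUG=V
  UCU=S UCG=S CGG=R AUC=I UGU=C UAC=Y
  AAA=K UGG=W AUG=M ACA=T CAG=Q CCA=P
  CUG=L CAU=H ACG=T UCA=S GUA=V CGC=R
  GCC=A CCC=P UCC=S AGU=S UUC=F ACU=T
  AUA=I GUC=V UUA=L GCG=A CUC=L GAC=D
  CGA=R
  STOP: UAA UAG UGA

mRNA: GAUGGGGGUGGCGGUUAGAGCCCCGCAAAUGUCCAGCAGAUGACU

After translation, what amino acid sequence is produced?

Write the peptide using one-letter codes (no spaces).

Answer: MGVAVRAPQMSSR

Derivation:
start AUG at pos 1
pos 1: AUG -> M; peptide=M
pos 4: GGG -> G; peptide=MG
pos 7: GUG -> V; peptide=MGV
pos 10: GCG -> A; peptide=MGVA
pos 13: GUU -> V; peptide=MGVAV
pos 16: AGA -> R; peptide=MGVAVR
pos 19: GCC -> A; peptide=MGVAVRA
pos 22: CCG -> P; peptide=MGVAVRAP
pos 25: CAA -> Q; peptide=MGVAVRAPQ
pos 28: AUG -> M; peptide=MGVAVRAPQM
pos 31: UCC -> S; peptide=MGVAVRAPQMS
pos 34: AGC -> S; peptide=MGVAVRAPQMSS
pos 37: AGA -> R; peptide=MGVAVRAPQMSSR
pos 40: UGA -> STOP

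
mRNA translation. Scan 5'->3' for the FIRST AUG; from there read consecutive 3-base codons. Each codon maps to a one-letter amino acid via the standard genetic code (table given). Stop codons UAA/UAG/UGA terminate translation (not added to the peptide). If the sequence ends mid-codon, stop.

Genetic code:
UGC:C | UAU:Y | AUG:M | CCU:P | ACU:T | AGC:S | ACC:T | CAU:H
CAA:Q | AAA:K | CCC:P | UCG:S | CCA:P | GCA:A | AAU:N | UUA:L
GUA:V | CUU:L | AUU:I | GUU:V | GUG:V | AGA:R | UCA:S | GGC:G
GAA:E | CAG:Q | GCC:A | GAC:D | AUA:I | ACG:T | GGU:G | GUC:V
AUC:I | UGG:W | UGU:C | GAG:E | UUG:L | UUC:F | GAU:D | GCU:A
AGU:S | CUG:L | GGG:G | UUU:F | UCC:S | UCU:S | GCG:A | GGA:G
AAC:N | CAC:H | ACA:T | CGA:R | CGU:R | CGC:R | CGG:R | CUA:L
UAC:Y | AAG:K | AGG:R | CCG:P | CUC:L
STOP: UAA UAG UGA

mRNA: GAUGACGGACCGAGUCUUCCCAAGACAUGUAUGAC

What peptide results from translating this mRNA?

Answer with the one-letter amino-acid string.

Answer: MTDRVFPRHV

Derivation:
start AUG at pos 1
pos 1: AUG -> M; peptide=M
pos 4: ACG -> T; peptide=MT
pos 7: GAC -> D; peptide=MTD
pos 10: CGA -> R; peptide=MTDR
pos 13: GUC -> V; peptide=MTDRV
pos 16: UUC -> F; peptide=MTDRVF
pos 19: CCA -> P; peptide=MTDRVFP
pos 22: AGA -> R; peptide=MTDRVFPR
pos 25: CAU -> H; peptide=MTDRVFPRH
pos 28: GUA -> V; peptide=MTDRVFPRHV
pos 31: UGA -> STOP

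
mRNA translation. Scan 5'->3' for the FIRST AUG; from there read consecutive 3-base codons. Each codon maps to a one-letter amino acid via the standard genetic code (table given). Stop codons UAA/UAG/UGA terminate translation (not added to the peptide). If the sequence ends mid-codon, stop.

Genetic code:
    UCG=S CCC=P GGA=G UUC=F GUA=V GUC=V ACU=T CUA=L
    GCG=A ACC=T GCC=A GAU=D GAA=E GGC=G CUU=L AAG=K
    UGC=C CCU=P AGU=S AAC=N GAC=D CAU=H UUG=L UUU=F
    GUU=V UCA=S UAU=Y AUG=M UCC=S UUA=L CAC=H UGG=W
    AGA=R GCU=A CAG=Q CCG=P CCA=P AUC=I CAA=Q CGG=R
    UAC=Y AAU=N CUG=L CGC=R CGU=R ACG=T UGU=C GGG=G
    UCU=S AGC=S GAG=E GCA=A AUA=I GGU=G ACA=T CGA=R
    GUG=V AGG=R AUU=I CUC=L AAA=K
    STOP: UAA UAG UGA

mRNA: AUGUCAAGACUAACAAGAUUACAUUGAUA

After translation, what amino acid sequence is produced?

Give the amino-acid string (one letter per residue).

start AUG at pos 0
pos 0: AUG -> M; peptide=M
pos 3: UCA -> S; peptide=MS
pos 6: AGA -> R; peptide=MSR
pos 9: CUA -> L; peptide=MSRL
pos 12: ACA -> T; peptide=MSRLT
pos 15: AGA -> R; peptide=MSRLTR
pos 18: UUA -> L; peptide=MSRLTRL
pos 21: CAU -> H; peptide=MSRLTRLH
pos 24: UGA -> STOP

Answer: MSRLTRLH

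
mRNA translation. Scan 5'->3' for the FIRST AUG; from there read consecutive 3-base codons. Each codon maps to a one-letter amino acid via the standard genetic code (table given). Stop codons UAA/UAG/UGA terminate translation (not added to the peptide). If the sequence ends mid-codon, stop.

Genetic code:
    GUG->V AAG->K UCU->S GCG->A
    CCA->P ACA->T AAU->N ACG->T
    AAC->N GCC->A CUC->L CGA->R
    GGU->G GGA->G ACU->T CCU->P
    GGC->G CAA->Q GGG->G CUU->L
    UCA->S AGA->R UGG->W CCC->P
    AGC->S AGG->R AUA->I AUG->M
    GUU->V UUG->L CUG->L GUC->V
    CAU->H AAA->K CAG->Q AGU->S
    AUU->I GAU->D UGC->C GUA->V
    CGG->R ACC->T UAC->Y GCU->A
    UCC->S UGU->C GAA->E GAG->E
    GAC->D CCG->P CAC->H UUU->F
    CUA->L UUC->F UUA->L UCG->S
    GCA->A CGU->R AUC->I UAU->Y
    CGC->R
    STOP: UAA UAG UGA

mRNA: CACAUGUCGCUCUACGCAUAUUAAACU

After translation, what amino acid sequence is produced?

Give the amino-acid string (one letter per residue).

Answer: MSLYAY

Derivation:
start AUG at pos 3
pos 3: AUG -> M; peptide=M
pos 6: UCG -> S; peptide=MS
pos 9: CUC -> L; peptide=MSL
pos 12: UAC -> Y; peptide=MSLY
pos 15: GCA -> A; peptide=MSLYA
pos 18: UAU -> Y; peptide=MSLYAY
pos 21: UAA -> STOP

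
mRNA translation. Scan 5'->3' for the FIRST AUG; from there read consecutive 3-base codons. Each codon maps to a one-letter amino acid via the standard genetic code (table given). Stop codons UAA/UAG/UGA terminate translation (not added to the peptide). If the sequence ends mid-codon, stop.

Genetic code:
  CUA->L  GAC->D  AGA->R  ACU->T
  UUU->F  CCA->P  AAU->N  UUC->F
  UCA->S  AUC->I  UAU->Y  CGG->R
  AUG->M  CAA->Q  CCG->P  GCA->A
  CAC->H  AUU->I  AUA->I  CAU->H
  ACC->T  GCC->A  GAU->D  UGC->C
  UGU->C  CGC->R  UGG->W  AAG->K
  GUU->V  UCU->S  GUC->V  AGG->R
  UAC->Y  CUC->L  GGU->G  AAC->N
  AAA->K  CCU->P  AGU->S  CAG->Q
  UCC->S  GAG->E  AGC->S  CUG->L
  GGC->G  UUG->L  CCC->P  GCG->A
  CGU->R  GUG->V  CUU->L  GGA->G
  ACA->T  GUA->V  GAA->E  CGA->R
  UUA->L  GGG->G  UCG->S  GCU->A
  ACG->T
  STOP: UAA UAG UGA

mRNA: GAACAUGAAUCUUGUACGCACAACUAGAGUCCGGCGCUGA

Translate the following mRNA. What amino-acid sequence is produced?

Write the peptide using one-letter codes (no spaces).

start AUG at pos 4
pos 4: AUG -> M; peptide=M
pos 7: AAU -> N; peptide=MN
pos 10: CUU -> L; peptide=MNL
pos 13: GUA -> V; peptide=MNLV
pos 16: CGC -> R; peptide=MNLVR
pos 19: ACA -> T; peptide=MNLVRT
pos 22: ACU -> T; peptide=MNLVRTT
pos 25: AGA -> R; peptide=MNLVRTTR
pos 28: GUC -> V; peptide=MNLVRTTRV
pos 31: CGG -> R; peptide=MNLVRTTRVR
pos 34: CGC -> R; peptide=MNLVRTTRVRR
pos 37: UGA -> STOP

Answer: MNLVRTTRVRR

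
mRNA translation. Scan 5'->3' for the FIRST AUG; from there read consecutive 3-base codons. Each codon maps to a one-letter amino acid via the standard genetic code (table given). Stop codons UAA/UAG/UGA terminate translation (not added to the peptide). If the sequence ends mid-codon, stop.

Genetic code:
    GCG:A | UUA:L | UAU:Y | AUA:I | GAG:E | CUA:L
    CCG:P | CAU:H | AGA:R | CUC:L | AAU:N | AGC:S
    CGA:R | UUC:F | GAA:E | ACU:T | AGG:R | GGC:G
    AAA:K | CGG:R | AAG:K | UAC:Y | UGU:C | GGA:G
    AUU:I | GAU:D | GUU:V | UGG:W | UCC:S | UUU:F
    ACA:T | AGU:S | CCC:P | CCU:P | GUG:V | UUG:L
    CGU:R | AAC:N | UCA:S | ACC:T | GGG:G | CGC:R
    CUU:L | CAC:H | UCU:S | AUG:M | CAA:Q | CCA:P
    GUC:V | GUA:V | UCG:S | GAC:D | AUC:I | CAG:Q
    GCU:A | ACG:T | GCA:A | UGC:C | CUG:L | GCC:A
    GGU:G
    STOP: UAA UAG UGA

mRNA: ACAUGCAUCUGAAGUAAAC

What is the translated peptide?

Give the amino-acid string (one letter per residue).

start AUG at pos 2
pos 2: AUG -> M; peptide=M
pos 5: CAU -> H; peptide=MH
pos 8: CUG -> L; peptide=MHL
pos 11: AAG -> K; peptide=MHLK
pos 14: UAA -> STOP

Answer: MHLK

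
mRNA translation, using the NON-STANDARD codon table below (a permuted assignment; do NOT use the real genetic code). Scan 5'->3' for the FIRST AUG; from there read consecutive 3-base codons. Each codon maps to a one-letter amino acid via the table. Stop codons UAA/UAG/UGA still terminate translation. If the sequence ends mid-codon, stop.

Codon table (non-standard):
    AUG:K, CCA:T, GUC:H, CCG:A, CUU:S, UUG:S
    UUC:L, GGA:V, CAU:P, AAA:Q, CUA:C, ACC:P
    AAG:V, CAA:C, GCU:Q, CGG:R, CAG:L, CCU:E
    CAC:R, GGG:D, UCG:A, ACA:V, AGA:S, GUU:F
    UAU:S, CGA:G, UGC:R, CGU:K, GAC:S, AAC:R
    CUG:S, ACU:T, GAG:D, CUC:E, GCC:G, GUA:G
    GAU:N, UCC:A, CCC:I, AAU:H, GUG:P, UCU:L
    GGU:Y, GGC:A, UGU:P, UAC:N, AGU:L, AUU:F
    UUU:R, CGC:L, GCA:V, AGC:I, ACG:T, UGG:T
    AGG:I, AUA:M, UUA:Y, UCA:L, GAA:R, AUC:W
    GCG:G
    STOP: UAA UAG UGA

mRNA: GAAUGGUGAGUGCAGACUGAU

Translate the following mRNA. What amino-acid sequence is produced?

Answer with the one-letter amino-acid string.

start AUG at pos 2
pos 2: AUG -> K; peptide=K
pos 5: GUG -> P; peptide=KP
pos 8: AGU -> L; peptide=KPL
pos 11: GCA -> V; peptide=KPLV
pos 14: GAC -> S; peptide=KPLVS
pos 17: UGA -> STOP

Answer: KPLVS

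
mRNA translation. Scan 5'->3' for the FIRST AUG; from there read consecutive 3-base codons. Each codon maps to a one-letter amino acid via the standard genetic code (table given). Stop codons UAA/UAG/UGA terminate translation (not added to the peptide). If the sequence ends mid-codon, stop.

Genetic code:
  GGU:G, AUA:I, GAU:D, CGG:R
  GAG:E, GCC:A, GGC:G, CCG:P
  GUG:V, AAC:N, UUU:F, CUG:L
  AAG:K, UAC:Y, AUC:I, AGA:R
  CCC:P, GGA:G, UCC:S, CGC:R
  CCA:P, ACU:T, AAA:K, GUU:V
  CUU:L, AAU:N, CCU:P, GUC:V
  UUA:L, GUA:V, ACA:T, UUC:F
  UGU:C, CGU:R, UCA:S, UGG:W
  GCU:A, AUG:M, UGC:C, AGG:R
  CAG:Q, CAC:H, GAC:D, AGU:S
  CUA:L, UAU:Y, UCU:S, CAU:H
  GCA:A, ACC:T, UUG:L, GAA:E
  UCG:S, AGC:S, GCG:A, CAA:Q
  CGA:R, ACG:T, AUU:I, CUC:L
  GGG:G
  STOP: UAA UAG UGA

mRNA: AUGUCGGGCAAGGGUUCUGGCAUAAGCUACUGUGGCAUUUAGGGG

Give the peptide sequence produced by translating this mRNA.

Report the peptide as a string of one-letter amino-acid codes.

Answer: MSGKGSGISYCGI

Derivation:
start AUG at pos 0
pos 0: AUG -> M; peptide=M
pos 3: UCG -> S; peptide=MS
pos 6: GGC -> G; peptide=MSG
pos 9: AAG -> K; peptide=MSGK
pos 12: GGU -> G; peptide=MSGKG
pos 15: UCU -> S; peptide=MSGKGS
pos 18: GGC -> G; peptide=MSGKGSG
pos 21: AUA -> I; peptide=MSGKGSGI
pos 24: AGC -> S; peptide=MSGKGSGIS
pos 27: UAC -> Y; peptide=MSGKGSGISY
pos 30: UGU -> C; peptide=MSGKGSGISYC
pos 33: GGC -> G; peptide=MSGKGSGISYCG
pos 36: AUU -> I; peptide=MSGKGSGISYCGI
pos 39: UAG -> STOP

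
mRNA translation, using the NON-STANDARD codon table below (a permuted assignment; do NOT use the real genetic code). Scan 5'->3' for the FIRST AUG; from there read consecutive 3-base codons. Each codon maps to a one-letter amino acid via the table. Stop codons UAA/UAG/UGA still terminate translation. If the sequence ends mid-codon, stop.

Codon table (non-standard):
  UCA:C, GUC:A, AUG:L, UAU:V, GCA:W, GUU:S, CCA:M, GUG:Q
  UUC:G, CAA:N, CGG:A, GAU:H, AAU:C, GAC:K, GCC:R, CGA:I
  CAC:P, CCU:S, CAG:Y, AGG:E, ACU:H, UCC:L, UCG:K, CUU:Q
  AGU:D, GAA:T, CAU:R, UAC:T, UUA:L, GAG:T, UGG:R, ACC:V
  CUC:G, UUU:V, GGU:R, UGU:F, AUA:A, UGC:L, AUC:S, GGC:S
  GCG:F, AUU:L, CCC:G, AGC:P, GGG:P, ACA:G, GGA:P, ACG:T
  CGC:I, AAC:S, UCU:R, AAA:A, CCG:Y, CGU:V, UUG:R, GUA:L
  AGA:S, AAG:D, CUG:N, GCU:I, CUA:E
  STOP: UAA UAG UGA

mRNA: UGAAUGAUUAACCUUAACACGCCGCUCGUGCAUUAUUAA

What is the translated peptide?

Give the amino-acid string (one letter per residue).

Answer: LLSQSTYGQRV

Derivation:
start AUG at pos 3
pos 3: AUG -> L; peptide=L
pos 6: AUU -> L; peptide=LL
pos 9: AAC -> S; peptide=LLS
pos 12: CUU -> Q; peptide=LLSQ
pos 15: AAC -> S; peptide=LLSQS
pos 18: ACG -> T; peptide=LLSQST
pos 21: CCG -> Y; peptide=LLSQSTY
pos 24: CUC -> G; peptide=LLSQSTYG
pos 27: GUG -> Q; peptide=LLSQSTYGQ
pos 30: CAU -> R; peptide=LLSQSTYGQR
pos 33: UAU -> V; peptide=LLSQSTYGQRV
pos 36: UAA -> STOP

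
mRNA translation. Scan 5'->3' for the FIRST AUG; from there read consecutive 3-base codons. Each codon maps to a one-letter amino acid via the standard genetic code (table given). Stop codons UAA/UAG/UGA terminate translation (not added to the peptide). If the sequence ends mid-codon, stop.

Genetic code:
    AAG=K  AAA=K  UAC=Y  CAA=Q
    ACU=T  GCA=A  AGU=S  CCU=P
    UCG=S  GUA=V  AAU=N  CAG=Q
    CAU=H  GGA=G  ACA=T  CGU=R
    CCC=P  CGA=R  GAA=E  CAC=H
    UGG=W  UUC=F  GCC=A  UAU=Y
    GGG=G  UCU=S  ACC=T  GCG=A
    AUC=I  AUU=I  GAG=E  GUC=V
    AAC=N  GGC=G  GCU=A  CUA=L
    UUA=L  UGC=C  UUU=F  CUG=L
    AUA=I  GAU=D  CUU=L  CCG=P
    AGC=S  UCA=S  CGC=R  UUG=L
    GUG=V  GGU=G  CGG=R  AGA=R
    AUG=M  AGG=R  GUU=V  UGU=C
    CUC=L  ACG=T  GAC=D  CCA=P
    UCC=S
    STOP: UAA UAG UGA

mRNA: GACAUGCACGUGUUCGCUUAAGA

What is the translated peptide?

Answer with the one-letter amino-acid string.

Answer: MHVFA

Derivation:
start AUG at pos 3
pos 3: AUG -> M; peptide=M
pos 6: CAC -> H; peptide=MH
pos 9: GUG -> V; peptide=MHV
pos 12: UUC -> F; peptide=MHVF
pos 15: GCU -> A; peptide=MHVFA
pos 18: UAA -> STOP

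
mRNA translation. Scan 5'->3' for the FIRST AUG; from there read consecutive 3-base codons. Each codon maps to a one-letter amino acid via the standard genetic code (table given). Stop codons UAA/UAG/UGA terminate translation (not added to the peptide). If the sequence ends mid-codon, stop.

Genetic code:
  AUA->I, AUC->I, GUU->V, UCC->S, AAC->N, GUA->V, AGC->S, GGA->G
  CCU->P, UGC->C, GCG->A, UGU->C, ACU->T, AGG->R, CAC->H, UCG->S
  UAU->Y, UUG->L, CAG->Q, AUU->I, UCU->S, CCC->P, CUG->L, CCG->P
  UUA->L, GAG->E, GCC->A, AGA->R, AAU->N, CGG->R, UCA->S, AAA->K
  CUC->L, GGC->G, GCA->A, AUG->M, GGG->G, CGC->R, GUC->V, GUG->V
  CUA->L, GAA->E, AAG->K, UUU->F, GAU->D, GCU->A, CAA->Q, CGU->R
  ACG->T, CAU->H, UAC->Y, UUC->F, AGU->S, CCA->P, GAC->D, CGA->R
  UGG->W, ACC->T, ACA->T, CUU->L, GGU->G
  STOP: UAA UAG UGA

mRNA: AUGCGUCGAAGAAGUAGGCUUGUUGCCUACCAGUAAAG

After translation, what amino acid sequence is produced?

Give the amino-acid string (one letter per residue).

Answer: MRRRSRLVAYQ

Derivation:
start AUG at pos 0
pos 0: AUG -> M; peptide=M
pos 3: CGU -> R; peptide=MR
pos 6: CGA -> R; peptide=MRR
pos 9: AGA -> R; peptide=MRRR
pos 12: AGU -> S; peptide=MRRRS
pos 15: AGG -> R; peptide=MRRRSR
pos 18: CUU -> L; peptide=MRRRSRL
pos 21: GUU -> V; peptide=MRRRSRLV
pos 24: GCC -> A; peptide=MRRRSRLVA
pos 27: UAC -> Y; peptide=MRRRSRLVAY
pos 30: CAG -> Q; peptide=MRRRSRLVAYQ
pos 33: UAA -> STOP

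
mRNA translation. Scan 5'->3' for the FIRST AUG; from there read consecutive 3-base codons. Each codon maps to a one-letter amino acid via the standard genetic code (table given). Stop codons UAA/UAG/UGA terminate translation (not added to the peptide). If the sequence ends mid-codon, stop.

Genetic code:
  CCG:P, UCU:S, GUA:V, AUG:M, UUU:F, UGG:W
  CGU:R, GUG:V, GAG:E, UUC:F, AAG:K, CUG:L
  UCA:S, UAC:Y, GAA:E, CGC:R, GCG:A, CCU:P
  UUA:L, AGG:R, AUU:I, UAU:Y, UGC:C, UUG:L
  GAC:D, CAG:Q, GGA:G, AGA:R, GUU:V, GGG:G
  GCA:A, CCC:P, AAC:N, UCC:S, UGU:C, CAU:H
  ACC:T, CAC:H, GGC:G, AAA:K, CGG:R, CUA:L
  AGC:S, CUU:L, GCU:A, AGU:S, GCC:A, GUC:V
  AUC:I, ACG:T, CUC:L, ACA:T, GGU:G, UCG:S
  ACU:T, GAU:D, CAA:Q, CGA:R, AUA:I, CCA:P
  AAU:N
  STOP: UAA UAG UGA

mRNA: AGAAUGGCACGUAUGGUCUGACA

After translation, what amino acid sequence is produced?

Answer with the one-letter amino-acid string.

Answer: MARMV

Derivation:
start AUG at pos 3
pos 3: AUG -> M; peptide=M
pos 6: GCA -> A; peptide=MA
pos 9: CGU -> R; peptide=MAR
pos 12: AUG -> M; peptide=MARM
pos 15: GUC -> V; peptide=MARMV
pos 18: UGA -> STOP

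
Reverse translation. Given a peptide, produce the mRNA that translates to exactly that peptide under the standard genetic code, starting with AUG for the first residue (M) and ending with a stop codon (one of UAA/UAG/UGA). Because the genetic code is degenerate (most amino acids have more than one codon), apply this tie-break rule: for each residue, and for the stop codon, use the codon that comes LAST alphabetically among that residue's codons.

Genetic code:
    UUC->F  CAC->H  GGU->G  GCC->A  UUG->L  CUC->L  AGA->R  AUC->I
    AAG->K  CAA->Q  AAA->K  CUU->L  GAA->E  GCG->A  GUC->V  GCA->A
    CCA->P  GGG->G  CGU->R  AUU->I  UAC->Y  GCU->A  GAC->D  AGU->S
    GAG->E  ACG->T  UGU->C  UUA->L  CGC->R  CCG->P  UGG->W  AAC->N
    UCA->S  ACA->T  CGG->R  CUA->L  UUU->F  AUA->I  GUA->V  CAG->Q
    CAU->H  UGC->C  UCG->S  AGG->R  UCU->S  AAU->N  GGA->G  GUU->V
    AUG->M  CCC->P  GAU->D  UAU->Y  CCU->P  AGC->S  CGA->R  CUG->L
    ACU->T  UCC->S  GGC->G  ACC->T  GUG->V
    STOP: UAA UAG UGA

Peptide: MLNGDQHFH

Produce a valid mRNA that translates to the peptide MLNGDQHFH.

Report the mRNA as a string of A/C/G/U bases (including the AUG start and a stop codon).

Answer: mRNA: AUGUUGAAUGGUGAUCAGCAUUUUCAUUGA

Derivation:
residue 1: M -> AUG (start codon)
residue 2: L codons sorted = CUA,CUC,CUG,CUU,UUA,UUG -> pick last = UUG
residue 3: N codons sorted = AAC,AAU -> pick last = AAU
residue 4: G codons sorted = GGA,GGC,GGG,GGU -> pick last = GGU
residue 5: D codons sorted = GAC,GAU -> pick last = GAU
residue 6: Q codons sorted = CAA,CAG -> pick last = CAG
residue 7: H codons sorted = CAC,CAU -> pick last = CAU
residue 8: F codons sorted = UUC,UUU -> pick last = UUU
residue 9: H codons sorted = CAC,CAU -> pick last = CAU
terminator: stop codons sorted = UAA,UAG,UGA -> pick last = UGA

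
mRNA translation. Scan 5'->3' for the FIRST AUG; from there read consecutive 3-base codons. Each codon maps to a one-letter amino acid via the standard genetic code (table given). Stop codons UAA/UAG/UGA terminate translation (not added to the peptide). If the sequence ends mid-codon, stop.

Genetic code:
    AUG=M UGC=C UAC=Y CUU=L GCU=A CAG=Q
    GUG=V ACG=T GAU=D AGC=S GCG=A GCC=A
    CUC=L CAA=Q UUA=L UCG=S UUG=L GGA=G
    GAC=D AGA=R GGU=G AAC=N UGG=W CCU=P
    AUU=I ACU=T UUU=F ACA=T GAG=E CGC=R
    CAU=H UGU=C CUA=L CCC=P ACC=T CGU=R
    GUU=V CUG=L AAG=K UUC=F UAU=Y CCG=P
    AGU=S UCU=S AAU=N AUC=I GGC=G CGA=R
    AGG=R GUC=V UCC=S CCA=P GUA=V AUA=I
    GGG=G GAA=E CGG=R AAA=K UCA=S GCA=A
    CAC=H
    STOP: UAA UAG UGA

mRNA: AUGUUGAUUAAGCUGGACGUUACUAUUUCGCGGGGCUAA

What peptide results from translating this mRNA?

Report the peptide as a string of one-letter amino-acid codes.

Answer: MLIKLDVTISRG

Derivation:
start AUG at pos 0
pos 0: AUG -> M; peptide=M
pos 3: UUG -> L; peptide=ML
pos 6: AUU -> I; peptide=MLI
pos 9: AAG -> K; peptide=MLIK
pos 12: CUG -> L; peptide=MLIKL
pos 15: GAC -> D; peptide=MLIKLD
pos 18: GUU -> V; peptide=MLIKLDV
pos 21: ACU -> T; peptide=MLIKLDVT
pos 24: AUU -> I; peptide=MLIKLDVTI
pos 27: UCG -> S; peptide=MLIKLDVTIS
pos 30: CGG -> R; peptide=MLIKLDVTISR
pos 33: GGC -> G; peptide=MLIKLDVTISRG
pos 36: UAA -> STOP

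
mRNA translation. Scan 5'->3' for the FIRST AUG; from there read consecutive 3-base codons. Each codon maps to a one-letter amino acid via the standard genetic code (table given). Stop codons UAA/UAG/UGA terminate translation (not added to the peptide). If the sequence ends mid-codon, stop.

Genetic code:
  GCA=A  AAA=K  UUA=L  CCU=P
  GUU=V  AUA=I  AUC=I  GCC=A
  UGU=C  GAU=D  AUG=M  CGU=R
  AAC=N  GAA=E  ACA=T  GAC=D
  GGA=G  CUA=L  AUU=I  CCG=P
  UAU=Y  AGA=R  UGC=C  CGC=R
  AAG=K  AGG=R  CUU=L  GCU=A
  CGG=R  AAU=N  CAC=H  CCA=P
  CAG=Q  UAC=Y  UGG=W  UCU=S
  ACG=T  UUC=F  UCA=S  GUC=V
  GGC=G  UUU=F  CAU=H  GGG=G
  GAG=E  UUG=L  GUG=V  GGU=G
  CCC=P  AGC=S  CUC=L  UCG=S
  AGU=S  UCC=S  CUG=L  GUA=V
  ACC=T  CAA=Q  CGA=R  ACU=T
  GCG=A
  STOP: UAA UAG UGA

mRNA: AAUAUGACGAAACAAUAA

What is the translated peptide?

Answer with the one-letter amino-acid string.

Answer: MTKQ

Derivation:
start AUG at pos 3
pos 3: AUG -> M; peptide=M
pos 6: ACG -> T; peptide=MT
pos 9: AAA -> K; peptide=MTK
pos 12: CAA -> Q; peptide=MTKQ
pos 15: UAA -> STOP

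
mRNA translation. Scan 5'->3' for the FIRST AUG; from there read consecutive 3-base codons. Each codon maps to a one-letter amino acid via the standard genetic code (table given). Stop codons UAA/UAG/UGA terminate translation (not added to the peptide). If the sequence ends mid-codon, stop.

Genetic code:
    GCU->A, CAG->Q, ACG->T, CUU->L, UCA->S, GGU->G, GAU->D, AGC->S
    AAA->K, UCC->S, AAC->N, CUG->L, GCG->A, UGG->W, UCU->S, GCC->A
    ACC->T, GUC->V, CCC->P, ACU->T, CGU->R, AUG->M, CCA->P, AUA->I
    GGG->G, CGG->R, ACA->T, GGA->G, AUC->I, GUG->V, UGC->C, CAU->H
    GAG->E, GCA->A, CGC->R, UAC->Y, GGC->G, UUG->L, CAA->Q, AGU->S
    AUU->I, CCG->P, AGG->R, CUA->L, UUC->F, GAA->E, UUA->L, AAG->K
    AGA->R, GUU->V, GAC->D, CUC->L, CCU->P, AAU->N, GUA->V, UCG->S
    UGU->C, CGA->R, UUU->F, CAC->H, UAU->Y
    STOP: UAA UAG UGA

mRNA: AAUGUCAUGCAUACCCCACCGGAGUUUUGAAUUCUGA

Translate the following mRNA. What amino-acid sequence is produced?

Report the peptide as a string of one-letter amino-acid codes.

Answer: MSCIPHRSFEF

Derivation:
start AUG at pos 1
pos 1: AUG -> M; peptide=M
pos 4: UCA -> S; peptide=MS
pos 7: UGC -> C; peptide=MSC
pos 10: AUA -> I; peptide=MSCI
pos 13: CCC -> P; peptide=MSCIP
pos 16: CAC -> H; peptide=MSCIPH
pos 19: CGG -> R; peptide=MSCIPHR
pos 22: AGU -> S; peptide=MSCIPHRS
pos 25: UUU -> F; peptide=MSCIPHRSF
pos 28: GAA -> E; peptide=MSCIPHRSFE
pos 31: UUC -> F; peptide=MSCIPHRSFEF
pos 34: UGA -> STOP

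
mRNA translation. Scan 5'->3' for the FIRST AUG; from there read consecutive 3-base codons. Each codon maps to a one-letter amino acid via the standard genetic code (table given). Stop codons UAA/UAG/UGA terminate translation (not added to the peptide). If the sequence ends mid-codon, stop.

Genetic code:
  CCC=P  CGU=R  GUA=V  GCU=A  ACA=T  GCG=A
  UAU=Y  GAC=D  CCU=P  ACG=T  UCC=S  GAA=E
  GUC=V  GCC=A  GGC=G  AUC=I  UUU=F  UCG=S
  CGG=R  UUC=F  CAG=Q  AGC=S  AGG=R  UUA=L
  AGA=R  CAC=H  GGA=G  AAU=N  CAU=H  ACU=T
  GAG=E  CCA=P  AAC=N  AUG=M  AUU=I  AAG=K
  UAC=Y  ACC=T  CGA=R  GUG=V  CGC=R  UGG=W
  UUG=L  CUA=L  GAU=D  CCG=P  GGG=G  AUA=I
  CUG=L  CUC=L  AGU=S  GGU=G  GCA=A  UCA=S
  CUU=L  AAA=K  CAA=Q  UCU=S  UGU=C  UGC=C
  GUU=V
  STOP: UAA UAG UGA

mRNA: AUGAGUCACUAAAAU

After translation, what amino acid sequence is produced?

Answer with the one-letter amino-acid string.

start AUG at pos 0
pos 0: AUG -> M; peptide=M
pos 3: AGU -> S; peptide=MS
pos 6: CAC -> H; peptide=MSH
pos 9: UAA -> STOP

Answer: MSH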